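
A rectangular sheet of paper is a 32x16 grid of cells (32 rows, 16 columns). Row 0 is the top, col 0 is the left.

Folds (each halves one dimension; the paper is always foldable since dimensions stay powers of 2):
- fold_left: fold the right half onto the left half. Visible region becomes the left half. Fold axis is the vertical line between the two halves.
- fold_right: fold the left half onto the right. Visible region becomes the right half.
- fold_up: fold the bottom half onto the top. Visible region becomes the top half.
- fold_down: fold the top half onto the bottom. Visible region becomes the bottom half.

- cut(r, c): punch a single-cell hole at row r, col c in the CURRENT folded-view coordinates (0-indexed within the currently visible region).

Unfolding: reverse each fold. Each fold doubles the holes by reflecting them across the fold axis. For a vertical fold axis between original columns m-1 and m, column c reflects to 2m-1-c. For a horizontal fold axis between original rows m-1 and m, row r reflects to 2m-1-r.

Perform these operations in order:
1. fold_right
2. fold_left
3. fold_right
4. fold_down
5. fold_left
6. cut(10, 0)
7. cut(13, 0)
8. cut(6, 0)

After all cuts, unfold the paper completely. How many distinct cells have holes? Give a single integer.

Answer: 96

Derivation:
Op 1 fold_right: fold axis v@8; visible region now rows[0,32) x cols[8,16) = 32x8
Op 2 fold_left: fold axis v@12; visible region now rows[0,32) x cols[8,12) = 32x4
Op 3 fold_right: fold axis v@10; visible region now rows[0,32) x cols[10,12) = 32x2
Op 4 fold_down: fold axis h@16; visible region now rows[16,32) x cols[10,12) = 16x2
Op 5 fold_left: fold axis v@11; visible region now rows[16,32) x cols[10,11) = 16x1
Op 6 cut(10, 0): punch at orig (26,10); cuts so far [(26, 10)]; region rows[16,32) x cols[10,11) = 16x1
Op 7 cut(13, 0): punch at orig (29,10); cuts so far [(26, 10), (29, 10)]; region rows[16,32) x cols[10,11) = 16x1
Op 8 cut(6, 0): punch at orig (22,10); cuts so far [(22, 10), (26, 10), (29, 10)]; region rows[16,32) x cols[10,11) = 16x1
Unfold 1 (reflect across v@11): 6 holes -> [(22, 10), (22, 11), (26, 10), (26, 11), (29, 10), (29, 11)]
Unfold 2 (reflect across h@16): 12 holes -> [(2, 10), (2, 11), (5, 10), (5, 11), (9, 10), (9, 11), (22, 10), (22, 11), (26, 10), (26, 11), (29, 10), (29, 11)]
Unfold 3 (reflect across v@10): 24 holes -> [(2, 8), (2, 9), (2, 10), (2, 11), (5, 8), (5, 9), (5, 10), (5, 11), (9, 8), (9, 9), (9, 10), (9, 11), (22, 8), (22, 9), (22, 10), (22, 11), (26, 8), (26, 9), (26, 10), (26, 11), (29, 8), (29, 9), (29, 10), (29, 11)]
Unfold 4 (reflect across v@12): 48 holes -> [(2, 8), (2, 9), (2, 10), (2, 11), (2, 12), (2, 13), (2, 14), (2, 15), (5, 8), (5, 9), (5, 10), (5, 11), (5, 12), (5, 13), (5, 14), (5, 15), (9, 8), (9, 9), (9, 10), (9, 11), (9, 12), (9, 13), (9, 14), (9, 15), (22, 8), (22, 9), (22, 10), (22, 11), (22, 12), (22, 13), (22, 14), (22, 15), (26, 8), (26, 9), (26, 10), (26, 11), (26, 12), (26, 13), (26, 14), (26, 15), (29, 8), (29, 9), (29, 10), (29, 11), (29, 12), (29, 13), (29, 14), (29, 15)]
Unfold 5 (reflect across v@8): 96 holes -> [(2, 0), (2, 1), (2, 2), (2, 3), (2, 4), (2, 5), (2, 6), (2, 7), (2, 8), (2, 9), (2, 10), (2, 11), (2, 12), (2, 13), (2, 14), (2, 15), (5, 0), (5, 1), (5, 2), (5, 3), (5, 4), (5, 5), (5, 6), (5, 7), (5, 8), (5, 9), (5, 10), (5, 11), (5, 12), (5, 13), (5, 14), (5, 15), (9, 0), (9, 1), (9, 2), (9, 3), (9, 4), (9, 5), (9, 6), (9, 7), (9, 8), (9, 9), (9, 10), (9, 11), (9, 12), (9, 13), (9, 14), (9, 15), (22, 0), (22, 1), (22, 2), (22, 3), (22, 4), (22, 5), (22, 6), (22, 7), (22, 8), (22, 9), (22, 10), (22, 11), (22, 12), (22, 13), (22, 14), (22, 15), (26, 0), (26, 1), (26, 2), (26, 3), (26, 4), (26, 5), (26, 6), (26, 7), (26, 8), (26, 9), (26, 10), (26, 11), (26, 12), (26, 13), (26, 14), (26, 15), (29, 0), (29, 1), (29, 2), (29, 3), (29, 4), (29, 5), (29, 6), (29, 7), (29, 8), (29, 9), (29, 10), (29, 11), (29, 12), (29, 13), (29, 14), (29, 15)]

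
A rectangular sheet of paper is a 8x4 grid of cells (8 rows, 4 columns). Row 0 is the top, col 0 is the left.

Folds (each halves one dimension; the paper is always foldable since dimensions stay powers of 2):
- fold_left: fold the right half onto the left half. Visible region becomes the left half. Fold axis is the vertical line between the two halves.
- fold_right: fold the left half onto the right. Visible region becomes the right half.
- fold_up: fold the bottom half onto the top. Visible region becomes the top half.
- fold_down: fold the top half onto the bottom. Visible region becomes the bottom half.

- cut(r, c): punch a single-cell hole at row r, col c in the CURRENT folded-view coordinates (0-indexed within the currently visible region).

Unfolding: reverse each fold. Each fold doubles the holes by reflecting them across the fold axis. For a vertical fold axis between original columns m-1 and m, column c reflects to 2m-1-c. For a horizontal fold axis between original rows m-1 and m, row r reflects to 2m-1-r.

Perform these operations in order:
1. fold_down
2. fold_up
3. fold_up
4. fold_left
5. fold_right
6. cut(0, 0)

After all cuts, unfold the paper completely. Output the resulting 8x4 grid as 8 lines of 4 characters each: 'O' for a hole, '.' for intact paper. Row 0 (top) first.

Answer: OOOO
OOOO
OOOO
OOOO
OOOO
OOOO
OOOO
OOOO

Derivation:
Op 1 fold_down: fold axis h@4; visible region now rows[4,8) x cols[0,4) = 4x4
Op 2 fold_up: fold axis h@6; visible region now rows[4,6) x cols[0,4) = 2x4
Op 3 fold_up: fold axis h@5; visible region now rows[4,5) x cols[0,4) = 1x4
Op 4 fold_left: fold axis v@2; visible region now rows[4,5) x cols[0,2) = 1x2
Op 5 fold_right: fold axis v@1; visible region now rows[4,5) x cols[1,2) = 1x1
Op 6 cut(0, 0): punch at orig (4,1); cuts so far [(4, 1)]; region rows[4,5) x cols[1,2) = 1x1
Unfold 1 (reflect across v@1): 2 holes -> [(4, 0), (4, 1)]
Unfold 2 (reflect across v@2): 4 holes -> [(4, 0), (4, 1), (4, 2), (4, 3)]
Unfold 3 (reflect across h@5): 8 holes -> [(4, 0), (4, 1), (4, 2), (4, 3), (5, 0), (5, 1), (5, 2), (5, 3)]
Unfold 4 (reflect across h@6): 16 holes -> [(4, 0), (4, 1), (4, 2), (4, 3), (5, 0), (5, 1), (5, 2), (5, 3), (6, 0), (6, 1), (6, 2), (6, 3), (7, 0), (7, 1), (7, 2), (7, 3)]
Unfold 5 (reflect across h@4): 32 holes -> [(0, 0), (0, 1), (0, 2), (0, 3), (1, 0), (1, 1), (1, 2), (1, 3), (2, 0), (2, 1), (2, 2), (2, 3), (3, 0), (3, 1), (3, 2), (3, 3), (4, 0), (4, 1), (4, 2), (4, 3), (5, 0), (5, 1), (5, 2), (5, 3), (6, 0), (6, 1), (6, 2), (6, 3), (7, 0), (7, 1), (7, 2), (7, 3)]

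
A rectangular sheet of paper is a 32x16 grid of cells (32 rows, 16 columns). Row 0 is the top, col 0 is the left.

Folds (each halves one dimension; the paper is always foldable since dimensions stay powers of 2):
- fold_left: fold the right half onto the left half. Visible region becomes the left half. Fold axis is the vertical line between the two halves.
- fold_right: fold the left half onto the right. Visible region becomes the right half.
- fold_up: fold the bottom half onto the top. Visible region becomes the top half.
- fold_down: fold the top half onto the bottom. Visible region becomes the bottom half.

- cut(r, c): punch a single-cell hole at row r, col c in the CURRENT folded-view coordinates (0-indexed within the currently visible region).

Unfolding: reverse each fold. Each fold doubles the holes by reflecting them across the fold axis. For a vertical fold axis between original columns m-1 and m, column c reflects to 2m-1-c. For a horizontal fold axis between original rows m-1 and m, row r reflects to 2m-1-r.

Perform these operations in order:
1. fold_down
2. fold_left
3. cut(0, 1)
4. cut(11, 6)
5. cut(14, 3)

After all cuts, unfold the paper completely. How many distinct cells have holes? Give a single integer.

Answer: 12

Derivation:
Op 1 fold_down: fold axis h@16; visible region now rows[16,32) x cols[0,16) = 16x16
Op 2 fold_left: fold axis v@8; visible region now rows[16,32) x cols[0,8) = 16x8
Op 3 cut(0, 1): punch at orig (16,1); cuts so far [(16, 1)]; region rows[16,32) x cols[0,8) = 16x8
Op 4 cut(11, 6): punch at orig (27,6); cuts so far [(16, 1), (27, 6)]; region rows[16,32) x cols[0,8) = 16x8
Op 5 cut(14, 3): punch at orig (30,3); cuts so far [(16, 1), (27, 6), (30, 3)]; region rows[16,32) x cols[0,8) = 16x8
Unfold 1 (reflect across v@8): 6 holes -> [(16, 1), (16, 14), (27, 6), (27, 9), (30, 3), (30, 12)]
Unfold 2 (reflect across h@16): 12 holes -> [(1, 3), (1, 12), (4, 6), (4, 9), (15, 1), (15, 14), (16, 1), (16, 14), (27, 6), (27, 9), (30, 3), (30, 12)]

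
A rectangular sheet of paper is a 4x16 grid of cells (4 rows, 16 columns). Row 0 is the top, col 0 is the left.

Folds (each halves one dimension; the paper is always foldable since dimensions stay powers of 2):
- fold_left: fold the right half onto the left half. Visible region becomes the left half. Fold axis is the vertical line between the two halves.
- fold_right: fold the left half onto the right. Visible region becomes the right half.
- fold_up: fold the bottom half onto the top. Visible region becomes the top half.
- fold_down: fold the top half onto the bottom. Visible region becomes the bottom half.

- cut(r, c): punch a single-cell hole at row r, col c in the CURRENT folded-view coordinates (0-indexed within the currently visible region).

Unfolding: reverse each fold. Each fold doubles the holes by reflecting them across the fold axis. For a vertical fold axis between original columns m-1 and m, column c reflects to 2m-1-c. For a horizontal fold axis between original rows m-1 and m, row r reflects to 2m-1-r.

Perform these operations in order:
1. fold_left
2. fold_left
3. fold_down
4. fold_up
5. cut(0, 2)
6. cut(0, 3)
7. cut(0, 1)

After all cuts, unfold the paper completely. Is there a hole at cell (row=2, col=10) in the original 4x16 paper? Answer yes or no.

Op 1 fold_left: fold axis v@8; visible region now rows[0,4) x cols[0,8) = 4x8
Op 2 fold_left: fold axis v@4; visible region now rows[0,4) x cols[0,4) = 4x4
Op 3 fold_down: fold axis h@2; visible region now rows[2,4) x cols[0,4) = 2x4
Op 4 fold_up: fold axis h@3; visible region now rows[2,3) x cols[0,4) = 1x4
Op 5 cut(0, 2): punch at orig (2,2); cuts so far [(2, 2)]; region rows[2,3) x cols[0,4) = 1x4
Op 6 cut(0, 3): punch at orig (2,3); cuts so far [(2, 2), (2, 3)]; region rows[2,3) x cols[0,4) = 1x4
Op 7 cut(0, 1): punch at orig (2,1); cuts so far [(2, 1), (2, 2), (2, 3)]; region rows[2,3) x cols[0,4) = 1x4
Unfold 1 (reflect across h@3): 6 holes -> [(2, 1), (2, 2), (2, 3), (3, 1), (3, 2), (3, 3)]
Unfold 2 (reflect across h@2): 12 holes -> [(0, 1), (0, 2), (0, 3), (1, 1), (1, 2), (1, 3), (2, 1), (2, 2), (2, 3), (3, 1), (3, 2), (3, 3)]
Unfold 3 (reflect across v@4): 24 holes -> [(0, 1), (0, 2), (0, 3), (0, 4), (0, 5), (0, 6), (1, 1), (1, 2), (1, 3), (1, 4), (1, 5), (1, 6), (2, 1), (2, 2), (2, 3), (2, 4), (2, 5), (2, 6), (3, 1), (3, 2), (3, 3), (3, 4), (3, 5), (3, 6)]
Unfold 4 (reflect across v@8): 48 holes -> [(0, 1), (0, 2), (0, 3), (0, 4), (0, 5), (0, 6), (0, 9), (0, 10), (0, 11), (0, 12), (0, 13), (0, 14), (1, 1), (1, 2), (1, 3), (1, 4), (1, 5), (1, 6), (1, 9), (1, 10), (1, 11), (1, 12), (1, 13), (1, 14), (2, 1), (2, 2), (2, 3), (2, 4), (2, 5), (2, 6), (2, 9), (2, 10), (2, 11), (2, 12), (2, 13), (2, 14), (3, 1), (3, 2), (3, 3), (3, 4), (3, 5), (3, 6), (3, 9), (3, 10), (3, 11), (3, 12), (3, 13), (3, 14)]
Holes: [(0, 1), (0, 2), (0, 3), (0, 4), (0, 5), (0, 6), (0, 9), (0, 10), (0, 11), (0, 12), (0, 13), (0, 14), (1, 1), (1, 2), (1, 3), (1, 4), (1, 5), (1, 6), (1, 9), (1, 10), (1, 11), (1, 12), (1, 13), (1, 14), (2, 1), (2, 2), (2, 3), (2, 4), (2, 5), (2, 6), (2, 9), (2, 10), (2, 11), (2, 12), (2, 13), (2, 14), (3, 1), (3, 2), (3, 3), (3, 4), (3, 5), (3, 6), (3, 9), (3, 10), (3, 11), (3, 12), (3, 13), (3, 14)]

Answer: yes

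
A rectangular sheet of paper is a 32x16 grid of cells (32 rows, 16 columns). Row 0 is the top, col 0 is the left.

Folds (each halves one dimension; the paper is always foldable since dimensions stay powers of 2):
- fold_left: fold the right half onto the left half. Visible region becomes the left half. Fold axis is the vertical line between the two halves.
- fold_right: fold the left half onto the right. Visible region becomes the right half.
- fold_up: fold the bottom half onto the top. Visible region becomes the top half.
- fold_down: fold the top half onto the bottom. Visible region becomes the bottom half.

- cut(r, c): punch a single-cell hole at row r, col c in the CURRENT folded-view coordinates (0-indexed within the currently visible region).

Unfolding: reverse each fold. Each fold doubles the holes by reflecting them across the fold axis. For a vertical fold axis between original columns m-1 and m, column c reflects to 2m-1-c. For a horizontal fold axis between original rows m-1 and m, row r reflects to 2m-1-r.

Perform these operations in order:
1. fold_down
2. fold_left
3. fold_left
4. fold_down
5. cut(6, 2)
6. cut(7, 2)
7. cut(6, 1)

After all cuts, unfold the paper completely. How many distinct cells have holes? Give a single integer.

Answer: 48

Derivation:
Op 1 fold_down: fold axis h@16; visible region now rows[16,32) x cols[0,16) = 16x16
Op 2 fold_left: fold axis v@8; visible region now rows[16,32) x cols[0,8) = 16x8
Op 3 fold_left: fold axis v@4; visible region now rows[16,32) x cols[0,4) = 16x4
Op 4 fold_down: fold axis h@24; visible region now rows[24,32) x cols[0,4) = 8x4
Op 5 cut(6, 2): punch at orig (30,2); cuts so far [(30, 2)]; region rows[24,32) x cols[0,4) = 8x4
Op 6 cut(7, 2): punch at orig (31,2); cuts so far [(30, 2), (31, 2)]; region rows[24,32) x cols[0,4) = 8x4
Op 7 cut(6, 1): punch at orig (30,1); cuts so far [(30, 1), (30, 2), (31, 2)]; region rows[24,32) x cols[0,4) = 8x4
Unfold 1 (reflect across h@24): 6 holes -> [(16, 2), (17, 1), (17, 2), (30, 1), (30, 2), (31, 2)]
Unfold 2 (reflect across v@4): 12 holes -> [(16, 2), (16, 5), (17, 1), (17, 2), (17, 5), (17, 6), (30, 1), (30, 2), (30, 5), (30, 6), (31, 2), (31, 5)]
Unfold 3 (reflect across v@8): 24 holes -> [(16, 2), (16, 5), (16, 10), (16, 13), (17, 1), (17, 2), (17, 5), (17, 6), (17, 9), (17, 10), (17, 13), (17, 14), (30, 1), (30, 2), (30, 5), (30, 6), (30, 9), (30, 10), (30, 13), (30, 14), (31, 2), (31, 5), (31, 10), (31, 13)]
Unfold 4 (reflect across h@16): 48 holes -> [(0, 2), (0, 5), (0, 10), (0, 13), (1, 1), (1, 2), (1, 5), (1, 6), (1, 9), (1, 10), (1, 13), (1, 14), (14, 1), (14, 2), (14, 5), (14, 6), (14, 9), (14, 10), (14, 13), (14, 14), (15, 2), (15, 5), (15, 10), (15, 13), (16, 2), (16, 5), (16, 10), (16, 13), (17, 1), (17, 2), (17, 5), (17, 6), (17, 9), (17, 10), (17, 13), (17, 14), (30, 1), (30, 2), (30, 5), (30, 6), (30, 9), (30, 10), (30, 13), (30, 14), (31, 2), (31, 5), (31, 10), (31, 13)]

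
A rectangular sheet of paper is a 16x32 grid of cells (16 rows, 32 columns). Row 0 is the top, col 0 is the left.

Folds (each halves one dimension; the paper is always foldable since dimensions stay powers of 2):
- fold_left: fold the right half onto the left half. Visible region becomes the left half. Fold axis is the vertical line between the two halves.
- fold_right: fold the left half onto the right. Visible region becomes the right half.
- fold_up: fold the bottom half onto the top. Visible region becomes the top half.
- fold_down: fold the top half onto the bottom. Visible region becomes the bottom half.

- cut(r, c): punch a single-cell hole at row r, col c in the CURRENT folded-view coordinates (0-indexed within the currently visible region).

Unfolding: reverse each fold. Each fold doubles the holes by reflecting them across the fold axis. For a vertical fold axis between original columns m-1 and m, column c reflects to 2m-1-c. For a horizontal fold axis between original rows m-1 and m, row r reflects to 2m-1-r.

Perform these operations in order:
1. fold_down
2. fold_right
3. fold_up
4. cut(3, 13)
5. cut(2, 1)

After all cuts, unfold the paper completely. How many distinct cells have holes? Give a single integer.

Op 1 fold_down: fold axis h@8; visible region now rows[8,16) x cols[0,32) = 8x32
Op 2 fold_right: fold axis v@16; visible region now rows[8,16) x cols[16,32) = 8x16
Op 3 fold_up: fold axis h@12; visible region now rows[8,12) x cols[16,32) = 4x16
Op 4 cut(3, 13): punch at orig (11,29); cuts so far [(11, 29)]; region rows[8,12) x cols[16,32) = 4x16
Op 5 cut(2, 1): punch at orig (10,17); cuts so far [(10, 17), (11, 29)]; region rows[8,12) x cols[16,32) = 4x16
Unfold 1 (reflect across h@12): 4 holes -> [(10, 17), (11, 29), (12, 29), (13, 17)]
Unfold 2 (reflect across v@16): 8 holes -> [(10, 14), (10, 17), (11, 2), (11, 29), (12, 2), (12, 29), (13, 14), (13, 17)]
Unfold 3 (reflect across h@8): 16 holes -> [(2, 14), (2, 17), (3, 2), (3, 29), (4, 2), (4, 29), (5, 14), (5, 17), (10, 14), (10, 17), (11, 2), (11, 29), (12, 2), (12, 29), (13, 14), (13, 17)]

Answer: 16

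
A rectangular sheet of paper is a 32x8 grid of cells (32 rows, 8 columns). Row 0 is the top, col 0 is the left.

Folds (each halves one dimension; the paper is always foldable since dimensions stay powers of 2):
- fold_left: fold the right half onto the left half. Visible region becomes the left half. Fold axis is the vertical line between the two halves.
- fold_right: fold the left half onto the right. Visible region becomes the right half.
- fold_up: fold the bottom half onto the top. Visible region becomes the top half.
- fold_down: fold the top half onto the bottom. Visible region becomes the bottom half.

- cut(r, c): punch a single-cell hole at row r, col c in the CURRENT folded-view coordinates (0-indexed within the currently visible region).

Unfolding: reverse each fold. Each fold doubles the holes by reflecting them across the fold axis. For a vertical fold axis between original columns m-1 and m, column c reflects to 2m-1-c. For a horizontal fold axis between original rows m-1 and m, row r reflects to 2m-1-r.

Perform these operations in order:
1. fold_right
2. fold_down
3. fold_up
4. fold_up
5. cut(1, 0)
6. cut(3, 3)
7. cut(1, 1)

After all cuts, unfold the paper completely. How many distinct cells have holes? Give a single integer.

Op 1 fold_right: fold axis v@4; visible region now rows[0,32) x cols[4,8) = 32x4
Op 2 fold_down: fold axis h@16; visible region now rows[16,32) x cols[4,8) = 16x4
Op 3 fold_up: fold axis h@24; visible region now rows[16,24) x cols[4,8) = 8x4
Op 4 fold_up: fold axis h@20; visible region now rows[16,20) x cols[4,8) = 4x4
Op 5 cut(1, 0): punch at orig (17,4); cuts so far [(17, 4)]; region rows[16,20) x cols[4,8) = 4x4
Op 6 cut(3, 3): punch at orig (19,7); cuts so far [(17, 4), (19, 7)]; region rows[16,20) x cols[4,8) = 4x4
Op 7 cut(1, 1): punch at orig (17,5); cuts so far [(17, 4), (17, 5), (19, 7)]; region rows[16,20) x cols[4,8) = 4x4
Unfold 1 (reflect across h@20): 6 holes -> [(17, 4), (17, 5), (19, 7), (20, 7), (22, 4), (22, 5)]
Unfold 2 (reflect across h@24): 12 holes -> [(17, 4), (17, 5), (19, 7), (20, 7), (22, 4), (22, 5), (25, 4), (25, 5), (27, 7), (28, 7), (30, 4), (30, 5)]
Unfold 3 (reflect across h@16): 24 holes -> [(1, 4), (1, 5), (3, 7), (4, 7), (6, 4), (6, 5), (9, 4), (9, 5), (11, 7), (12, 7), (14, 4), (14, 5), (17, 4), (17, 5), (19, 7), (20, 7), (22, 4), (22, 5), (25, 4), (25, 5), (27, 7), (28, 7), (30, 4), (30, 5)]
Unfold 4 (reflect across v@4): 48 holes -> [(1, 2), (1, 3), (1, 4), (1, 5), (3, 0), (3, 7), (4, 0), (4, 7), (6, 2), (6, 3), (6, 4), (6, 5), (9, 2), (9, 3), (9, 4), (9, 5), (11, 0), (11, 7), (12, 0), (12, 7), (14, 2), (14, 3), (14, 4), (14, 5), (17, 2), (17, 3), (17, 4), (17, 5), (19, 0), (19, 7), (20, 0), (20, 7), (22, 2), (22, 3), (22, 4), (22, 5), (25, 2), (25, 3), (25, 4), (25, 5), (27, 0), (27, 7), (28, 0), (28, 7), (30, 2), (30, 3), (30, 4), (30, 5)]

Answer: 48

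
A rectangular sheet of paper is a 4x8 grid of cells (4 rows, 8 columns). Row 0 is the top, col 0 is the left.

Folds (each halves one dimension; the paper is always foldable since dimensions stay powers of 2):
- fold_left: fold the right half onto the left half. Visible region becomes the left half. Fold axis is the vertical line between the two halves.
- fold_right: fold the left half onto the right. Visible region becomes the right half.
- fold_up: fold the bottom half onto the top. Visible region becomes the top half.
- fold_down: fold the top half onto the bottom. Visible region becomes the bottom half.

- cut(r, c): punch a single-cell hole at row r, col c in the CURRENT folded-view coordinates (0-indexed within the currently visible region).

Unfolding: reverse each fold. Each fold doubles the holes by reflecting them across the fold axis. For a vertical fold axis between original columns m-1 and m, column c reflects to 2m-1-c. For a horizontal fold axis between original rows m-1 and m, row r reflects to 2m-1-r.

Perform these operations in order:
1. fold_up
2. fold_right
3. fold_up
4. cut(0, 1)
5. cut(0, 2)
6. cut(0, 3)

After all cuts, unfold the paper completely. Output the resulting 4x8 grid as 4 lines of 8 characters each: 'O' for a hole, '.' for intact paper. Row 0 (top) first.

Op 1 fold_up: fold axis h@2; visible region now rows[0,2) x cols[0,8) = 2x8
Op 2 fold_right: fold axis v@4; visible region now rows[0,2) x cols[4,8) = 2x4
Op 3 fold_up: fold axis h@1; visible region now rows[0,1) x cols[4,8) = 1x4
Op 4 cut(0, 1): punch at orig (0,5); cuts so far [(0, 5)]; region rows[0,1) x cols[4,8) = 1x4
Op 5 cut(0, 2): punch at orig (0,6); cuts so far [(0, 5), (0, 6)]; region rows[0,1) x cols[4,8) = 1x4
Op 6 cut(0, 3): punch at orig (0,7); cuts so far [(0, 5), (0, 6), (0, 7)]; region rows[0,1) x cols[4,8) = 1x4
Unfold 1 (reflect across h@1): 6 holes -> [(0, 5), (0, 6), (0, 7), (1, 5), (1, 6), (1, 7)]
Unfold 2 (reflect across v@4): 12 holes -> [(0, 0), (0, 1), (0, 2), (0, 5), (0, 6), (0, 7), (1, 0), (1, 1), (1, 2), (1, 5), (1, 6), (1, 7)]
Unfold 3 (reflect across h@2): 24 holes -> [(0, 0), (0, 1), (0, 2), (0, 5), (0, 6), (0, 7), (1, 0), (1, 1), (1, 2), (1, 5), (1, 6), (1, 7), (2, 0), (2, 1), (2, 2), (2, 5), (2, 6), (2, 7), (3, 0), (3, 1), (3, 2), (3, 5), (3, 6), (3, 7)]

Answer: OOO..OOO
OOO..OOO
OOO..OOO
OOO..OOO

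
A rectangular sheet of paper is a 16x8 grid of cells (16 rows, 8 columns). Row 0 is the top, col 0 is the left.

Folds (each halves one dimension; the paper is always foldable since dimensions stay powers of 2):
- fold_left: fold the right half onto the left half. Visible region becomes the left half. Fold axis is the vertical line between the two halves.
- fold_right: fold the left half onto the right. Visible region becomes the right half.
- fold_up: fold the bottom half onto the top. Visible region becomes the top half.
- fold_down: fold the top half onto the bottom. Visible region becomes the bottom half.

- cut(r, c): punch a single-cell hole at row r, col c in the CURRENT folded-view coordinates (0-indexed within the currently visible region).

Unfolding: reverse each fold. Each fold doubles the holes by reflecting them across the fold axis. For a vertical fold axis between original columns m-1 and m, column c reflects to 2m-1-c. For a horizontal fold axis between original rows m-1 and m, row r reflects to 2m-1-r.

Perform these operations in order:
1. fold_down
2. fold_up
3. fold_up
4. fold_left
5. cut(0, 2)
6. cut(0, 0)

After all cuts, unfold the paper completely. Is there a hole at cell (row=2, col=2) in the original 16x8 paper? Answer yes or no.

Answer: no

Derivation:
Op 1 fold_down: fold axis h@8; visible region now rows[8,16) x cols[0,8) = 8x8
Op 2 fold_up: fold axis h@12; visible region now rows[8,12) x cols[0,8) = 4x8
Op 3 fold_up: fold axis h@10; visible region now rows[8,10) x cols[0,8) = 2x8
Op 4 fold_left: fold axis v@4; visible region now rows[8,10) x cols[0,4) = 2x4
Op 5 cut(0, 2): punch at orig (8,2); cuts so far [(8, 2)]; region rows[8,10) x cols[0,4) = 2x4
Op 6 cut(0, 0): punch at orig (8,0); cuts so far [(8, 0), (8, 2)]; region rows[8,10) x cols[0,4) = 2x4
Unfold 1 (reflect across v@4): 4 holes -> [(8, 0), (8, 2), (8, 5), (8, 7)]
Unfold 2 (reflect across h@10): 8 holes -> [(8, 0), (8, 2), (8, 5), (8, 7), (11, 0), (11, 2), (11, 5), (11, 7)]
Unfold 3 (reflect across h@12): 16 holes -> [(8, 0), (8, 2), (8, 5), (8, 7), (11, 0), (11, 2), (11, 5), (11, 7), (12, 0), (12, 2), (12, 5), (12, 7), (15, 0), (15, 2), (15, 5), (15, 7)]
Unfold 4 (reflect across h@8): 32 holes -> [(0, 0), (0, 2), (0, 5), (0, 7), (3, 0), (3, 2), (3, 5), (3, 7), (4, 0), (4, 2), (4, 5), (4, 7), (7, 0), (7, 2), (7, 5), (7, 7), (8, 0), (8, 2), (8, 5), (8, 7), (11, 0), (11, 2), (11, 5), (11, 7), (12, 0), (12, 2), (12, 5), (12, 7), (15, 0), (15, 2), (15, 5), (15, 7)]
Holes: [(0, 0), (0, 2), (0, 5), (0, 7), (3, 0), (3, 2), (3, 5), (3, 7), (4, 0), (4, 2), (4, 5), (4, 7), (7, 0), (7, 2), (7, 5), (7, 7), (8, 0), (8, 2), (8, 5), (8, 7), (11, 0), (11, 2), (11, 5), (11, 7), (12, 0), (12, 2), (12, 5), (12, 7), (15, 0), (15, 2), (15, 5), (15, 7)]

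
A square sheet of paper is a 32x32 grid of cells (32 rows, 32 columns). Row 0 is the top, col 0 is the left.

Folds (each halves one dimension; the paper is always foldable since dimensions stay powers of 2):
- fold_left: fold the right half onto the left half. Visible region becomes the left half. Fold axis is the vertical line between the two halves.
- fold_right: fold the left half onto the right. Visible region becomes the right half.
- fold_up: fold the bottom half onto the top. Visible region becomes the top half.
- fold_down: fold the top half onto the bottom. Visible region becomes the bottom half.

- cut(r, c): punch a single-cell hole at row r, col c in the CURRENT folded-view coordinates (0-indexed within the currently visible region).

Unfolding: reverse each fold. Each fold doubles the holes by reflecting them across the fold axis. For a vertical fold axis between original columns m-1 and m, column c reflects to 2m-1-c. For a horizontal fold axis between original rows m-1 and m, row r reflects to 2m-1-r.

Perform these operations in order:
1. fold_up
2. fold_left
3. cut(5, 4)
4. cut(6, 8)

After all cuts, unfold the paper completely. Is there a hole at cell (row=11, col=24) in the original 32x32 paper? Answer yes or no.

Answer: no

Derivation:
Op 1 fold_up: fold axis h@16; visible region now rows[0,16) x cols[0,32) = 16x32
Op 2 fold_left: fold axis v@16; visible region now rows[0,16) x cols[0,16) = 16x16
Op 3 cut(5, 4): punch at orig (5,4); cuts so far [(5, 4)]; region rows[0,16) x cols[0,16) = 16x16
Op 4 cut(6, 8): punch at orig (6,8); cuts so far [(5, 4), (6, 8)]; region rows[0,16) x cols[0,16) = 16x16
Unfold 1 (reflect across v@16): 4 holes -> [(5, 4), (5, 27), (6, 8), (6, 23)]
Unfold 2 (reflect across h@16): 8 holes -> [(5, 4), (5, 27), (6, 8), (6, 23), (25, 8), (25, 23), (26, 4), (26, 27)]
Holes: [(5, 4), (5, 27), (6, 8), (6, 23), (25, 8), (25, 23), (26, 4), (26, 27)]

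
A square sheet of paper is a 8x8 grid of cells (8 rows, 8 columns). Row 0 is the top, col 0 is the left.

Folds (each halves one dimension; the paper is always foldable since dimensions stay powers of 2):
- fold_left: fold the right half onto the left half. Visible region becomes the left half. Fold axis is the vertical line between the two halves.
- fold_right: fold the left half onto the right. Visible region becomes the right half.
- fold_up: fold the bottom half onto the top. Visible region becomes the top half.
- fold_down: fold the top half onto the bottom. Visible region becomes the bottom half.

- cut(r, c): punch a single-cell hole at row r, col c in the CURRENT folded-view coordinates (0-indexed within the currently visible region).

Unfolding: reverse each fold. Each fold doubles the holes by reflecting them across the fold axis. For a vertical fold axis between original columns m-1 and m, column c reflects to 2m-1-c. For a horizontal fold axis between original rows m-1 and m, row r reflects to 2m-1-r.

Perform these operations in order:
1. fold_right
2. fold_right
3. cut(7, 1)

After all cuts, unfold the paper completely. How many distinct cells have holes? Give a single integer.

Answer: 4

Derivation:
Op 1 fold_right: fold axis v@4; visible region now rows[0,8) x cols[4,8) = 8x4
Op 2 fold_right: fold axis v@6; visible region now rows[0,8) x cols[6,8) = 8x2
Op 3 cut(7, 1): punch at orig (7,7); cuts so far [(7, 7)]; region rows[0,8) x cols[6,8) = 8x2
Unfold 1 (reflect across v@6): 2 holes -> [(7, 4), (7, 7)]
Unfold 2 (reflect across v@4): 4 holes -> [(7, 0), (7, 3), (7, 4), (7, 7)]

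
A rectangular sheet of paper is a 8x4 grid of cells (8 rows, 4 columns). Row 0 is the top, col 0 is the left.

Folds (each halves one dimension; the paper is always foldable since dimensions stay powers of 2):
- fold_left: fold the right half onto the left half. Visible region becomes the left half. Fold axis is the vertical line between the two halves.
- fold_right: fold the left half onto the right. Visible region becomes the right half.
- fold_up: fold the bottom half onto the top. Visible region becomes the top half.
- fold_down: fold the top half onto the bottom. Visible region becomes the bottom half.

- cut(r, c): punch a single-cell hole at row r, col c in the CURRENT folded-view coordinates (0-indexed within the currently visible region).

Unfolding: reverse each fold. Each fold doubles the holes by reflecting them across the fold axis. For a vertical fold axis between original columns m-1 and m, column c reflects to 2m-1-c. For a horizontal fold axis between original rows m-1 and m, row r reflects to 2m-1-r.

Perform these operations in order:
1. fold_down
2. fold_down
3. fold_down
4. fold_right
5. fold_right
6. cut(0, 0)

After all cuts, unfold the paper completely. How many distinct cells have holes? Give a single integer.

Answer: 32

Derivation:
Op 1 fold_down: fold axis h@4; visible region now rows[4,8) x cols[0,4) = 4x4
Op 2 fold_down: fold axis h@6; visible region now rows[6,8) x cols[0,4) = 2x4
Op 3 fold_down: fold axis h@7; visible region now rows[7,8) x cols[0,4) = 1x4
Op 4 fold_right: fold axis v@2; visible region now rows[7,8) x cols[2,4) = 1x2
Op 5 fold_right: fold axis v@3; visible region now rows[7,8) x cols[3,4) = 1x1
Op 6 cut(0, 0): punch at orig (7,3); cuts so far [(7, 3)]; region rows[7,8) x cols[3,4) = 1x1
Unfold 1 (reflect across v@3): 2 holes -> [(7, 2), (7, 3)]
Unfold 2 (reflect across v@2): 4 holes -> [(7, 0), (7, 1), (7, 2), (7, 3)]
Unfold 3 (reflect across h@7): 8 holes -> [(6, 0), (6, 1), (6, 2), (6, 3), (7, 0), (7, 1), (7, 2), (7, 3)]
Unfold 4 (reflect across h@6): 16 holes -> [(4, 0), (4, 1), (4, 2), (4, 3), (5, 0), (5, 1), (5, 2), (5, 3), (6, 0), (6, 1), (6, 2), (6, 3), (7, 0), (7, 1), (7, 2), (7, 3)]
Unfold 5 (reflect across h@4): 32 holes -> [(0, 0), (0, 1), (0, 2), (0, 3), (1, 0), (1, 1), (1, 2), (1, 3), (2, 0), (2, 1), (2, 2), (2, 3), (3, 0), (3, 1), (3, 2), (3, 3), (4, 0), (4, 1), (4, 2), (4, 3), (5, 0), (5, 1), (5, 2), (5, 3), (6, 0), (6, 1), (6, 2), (6, 3), (7, 0), (7, 1), (7, 2), (7, 3)]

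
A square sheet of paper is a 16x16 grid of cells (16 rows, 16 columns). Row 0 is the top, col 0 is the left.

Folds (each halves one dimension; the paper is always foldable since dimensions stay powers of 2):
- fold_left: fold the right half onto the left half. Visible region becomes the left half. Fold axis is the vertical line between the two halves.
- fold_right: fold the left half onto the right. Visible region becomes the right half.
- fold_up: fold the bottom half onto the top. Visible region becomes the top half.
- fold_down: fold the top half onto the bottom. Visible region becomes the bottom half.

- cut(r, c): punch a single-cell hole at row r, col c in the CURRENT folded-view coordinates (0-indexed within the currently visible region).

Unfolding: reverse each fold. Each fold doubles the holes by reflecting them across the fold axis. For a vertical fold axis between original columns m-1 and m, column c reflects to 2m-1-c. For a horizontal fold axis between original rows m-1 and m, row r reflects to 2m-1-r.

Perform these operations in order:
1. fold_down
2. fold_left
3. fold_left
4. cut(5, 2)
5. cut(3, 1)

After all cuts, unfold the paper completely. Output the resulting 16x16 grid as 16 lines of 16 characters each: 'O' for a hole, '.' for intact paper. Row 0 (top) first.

Op 1 fold_down: fold axis h@8; visible region now rows[8,16) x cols[0,16) = 8x16
Op 2 fold_left: fold axis v@8; visible region now rows[8,16) x cols[0,8) = 8x8
Op 3 fold_left: fold axis v@4; visible region now rows[8,16) x cols[0,4) = 8x4
Op 4 cut(5, 2): punch at orig (13,2); cuts so far [(13, 2)]; region rows[8,16) x cols[0,4) = 8x4
Op 5 cut(3, 1): punch at orig (11,1); cuts so far [(11, 1), (13, 2)]; region rows[8,16) x cols[0,4) = 8x4
Unfold 1 (reflect across v@4): 4 holes -> [(11, 1), (11, 6), (13, 2), (13, 5)]
Unfold 2 (reflect across v@8): 8 holes -> [(11, 1), (11, 6), (11, 9), (11, 14), (13, 2), (13, 5), (13, 10), (13, 13)]
Unfold 3 (reflect across h@8): 16 holes -> [(2, 2), (2, 5), (2, 10), (2, 13), (4, 1), (4, 6), (4, 9), (4, 14), (11, 1), (11, 6), (11, 9), (11, 14), (13, 2), (13, 5), (13, 10), (13, 13)]

Answer: ................
................
..O..O....O..O..
................
.O....O..O....O.
................
................
................
................
................
................
.O....O..O....O.
................
..O..O....O..O..
................
................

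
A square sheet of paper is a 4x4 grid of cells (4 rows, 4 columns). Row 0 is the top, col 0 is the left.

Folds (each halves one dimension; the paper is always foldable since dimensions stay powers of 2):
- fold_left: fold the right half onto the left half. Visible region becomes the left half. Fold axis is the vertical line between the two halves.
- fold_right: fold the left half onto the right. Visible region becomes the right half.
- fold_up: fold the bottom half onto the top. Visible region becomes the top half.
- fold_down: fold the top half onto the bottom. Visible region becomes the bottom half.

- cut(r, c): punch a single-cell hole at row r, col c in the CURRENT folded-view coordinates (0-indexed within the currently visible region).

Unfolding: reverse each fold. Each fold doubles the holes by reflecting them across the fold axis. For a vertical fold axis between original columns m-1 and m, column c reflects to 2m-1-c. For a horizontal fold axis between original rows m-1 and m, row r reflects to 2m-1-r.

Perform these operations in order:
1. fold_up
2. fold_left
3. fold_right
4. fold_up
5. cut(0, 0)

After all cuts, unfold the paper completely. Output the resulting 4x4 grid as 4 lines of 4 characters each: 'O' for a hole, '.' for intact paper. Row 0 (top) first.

Answer: OOOO
OOOO
OOOO
OOOO

Derivation:
Op 1 fold_up: fold axis h@2; visible region now rows[0,2) x cols[0,4) = 2x4
Op 2 fold_left: fold axis v@2; visible region now rows[0,2) x cols[0,2) = 2x2
Op 3 fold_right: fold axis v@1; visible region now rows[0,2) x cols[1,2) = 2x1
Op 4 fold_up: fold axis h@1; visible region now rows[0,1) x cols[1,2) = 1x1
Op 5 cut(0, 0): punch at orig (0,1); cuts so far [(0, 1)]; region rows[0,1) x cols[1,2) = 1x1
Unfold 1 (reflect across h@1): 2 holes -> [(0, 1), (1, 1)]
Unfold 2 (reflect across v@1): 4 holes -> [(0, 0), (0, 1), (1, 0), (1, 1)]
Unfold 3 (reflect across v@2): 8 holes -> [(0, 0), (0, 1), (0, 2), (0, 3), (1, 0), (1, 1), (1, 2), (1, 3)]
Unfold 4 (reflect across h@2): 16 holes -> [(0, 0), (0, 1), (0, 2), (0, 3), (1, 0), (1, 1), (1, 2), (1, 3), (2, 0), (2, 1), (2, 2), (2, 3), (3, 0), (3, 1), (3, 2), (3, 3)]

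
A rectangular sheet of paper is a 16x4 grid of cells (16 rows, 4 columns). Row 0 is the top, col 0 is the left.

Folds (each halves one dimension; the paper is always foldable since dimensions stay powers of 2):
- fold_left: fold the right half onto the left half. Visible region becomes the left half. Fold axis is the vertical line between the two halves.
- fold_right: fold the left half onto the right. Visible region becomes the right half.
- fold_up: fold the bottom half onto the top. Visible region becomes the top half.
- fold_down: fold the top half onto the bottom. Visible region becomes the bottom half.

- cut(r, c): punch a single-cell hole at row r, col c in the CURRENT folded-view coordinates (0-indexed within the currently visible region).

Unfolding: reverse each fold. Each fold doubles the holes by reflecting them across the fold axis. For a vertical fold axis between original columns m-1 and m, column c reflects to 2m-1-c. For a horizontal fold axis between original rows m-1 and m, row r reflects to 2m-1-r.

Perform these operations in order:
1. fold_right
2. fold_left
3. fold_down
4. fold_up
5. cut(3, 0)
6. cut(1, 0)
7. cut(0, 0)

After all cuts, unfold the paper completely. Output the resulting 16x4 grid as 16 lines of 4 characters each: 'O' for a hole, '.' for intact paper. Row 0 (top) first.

Op 1 fold_right: fold axis v@2; visible region now rows[0,16) x cols[2,4) = 16x2
Op 2 fold_left: fold axis v@3; visible region now rows[0,16) x cols[2,3) = 16x1
Op 3 fold_down: fold axis h@8; visible region now rows[8,16) x cols[2,3) = 8x1
Op 4 fold_up: fold axis h@12; visible region now rows[8,12) x cols[2,3) = 4x1
Op 5 cut(3, 0): punch at orig (11,2); cuts so far [(11, 2)]; region rows[8,12) x cols[2,3) = 4x1
Op 6 cut(1, 0): punch at orig (9,2); cuts so far [(9, 2), (11, 2)]; region rows[8,12) x cols[2,3) = 4x1
Op 7 cut(0, 0): punch at orig (8,2); cuts so far [(8, 2), (9, 2), (11, 2)]; region rows[8,12) x cols[2,3) = 4x1
Unfold 1 (reflect across h@12): 6 holes -> [(8, 2), (9, 2), (11, 2), (12, 2), (14, 2), (15, 2)]
Unfold 2 (reflect across h@8): 12 holes -> [(0, 2), (1, 2), (3, 2), (4, 2), (6, 2), (7, 2), (8, 2), (9, 2), (11, 2), (12, 2), (14, 2), (15, 2)]
Unfold 3 (reflect across v@3): 24 holes -> [(0, 2), (0, 3), (1, 2), (1, 3), (3, 2), (3, 3), (4, 2), (4, 3), (6, 2), (6, 3), (7, 2), (7, 3), (8, 2), (8, 3), (9, 2), (9, 3), (11, 2), (11, 3), (12, 2), (12, 3), (14, 2), (14, 3), (15, 2), (15, 3)]
Unfold 4 (reflect across v@2): 48 holes -> [(0, 0), (0, 1), (0, 2), (0, 3), (1, 0), (1, 1), (1, 2), (1, 3), (3, 0), (3, 1), (3, 2), (3, 3), (4, 0), (4, 1), (4, 2), (4, 3), (6, 0), (6, 1), (6, 2), (6, 3), (7, 0), (7, 1), (7, 2), (7, 3), (8, 0), (8, 1), (8, 2), (8, 3), (9, 0), (9, 1), (9, 2), (9, 3), (11, 0), (11, 1), (11, 2), (11, 3), (12, 0), (12, 1), (12, 2), (12, 3), (14, 0), (14, 1), (14, 2), (14, 3), (15, 0), (15, 1), (15, 2), (15, 3)]

Answer: OOOO
OOOO
....
OOOO
OOOO
....
OOOO
OOOO
OOOO
OOOO
....
OOOO
OOOO
....
OOOO
OOOO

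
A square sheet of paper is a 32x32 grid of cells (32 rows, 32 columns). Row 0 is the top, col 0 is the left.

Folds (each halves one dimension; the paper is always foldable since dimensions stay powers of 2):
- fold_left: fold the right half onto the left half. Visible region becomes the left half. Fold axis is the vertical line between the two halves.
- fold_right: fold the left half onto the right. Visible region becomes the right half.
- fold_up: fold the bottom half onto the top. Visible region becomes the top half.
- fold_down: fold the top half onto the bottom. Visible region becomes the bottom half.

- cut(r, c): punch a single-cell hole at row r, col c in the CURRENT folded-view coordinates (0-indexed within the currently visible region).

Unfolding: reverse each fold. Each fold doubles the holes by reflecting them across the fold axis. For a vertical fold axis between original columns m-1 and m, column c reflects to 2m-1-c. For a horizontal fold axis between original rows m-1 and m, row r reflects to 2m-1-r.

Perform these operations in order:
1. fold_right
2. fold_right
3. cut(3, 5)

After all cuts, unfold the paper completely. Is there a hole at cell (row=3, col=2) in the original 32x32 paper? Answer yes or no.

Op 1 fold_right: fold axis v@16; visible region now rows[0,32) x cols[16,32) = 32x16
Op 2 fold_right: fold axis v@24; visible region now rows[0,32) x cols[24,32) = 32x8
Op 3 cut(3, 5): punch at orig (3,29); cuts so far [(3, 29)]; region rows[0,32) x cols[24,32) = 32x8
Unfold 1 (reflect across v@24): 2 holes -> [(3, 18), (3, 29)]
Unfold 2 (reflect across v@16): 4 holes -> [(3, 2), (3, 13), (3, 18), (3, 29)]
Holes: [(3, 2), (3, 13), (3, 18), (3, 29)]

Answer: yes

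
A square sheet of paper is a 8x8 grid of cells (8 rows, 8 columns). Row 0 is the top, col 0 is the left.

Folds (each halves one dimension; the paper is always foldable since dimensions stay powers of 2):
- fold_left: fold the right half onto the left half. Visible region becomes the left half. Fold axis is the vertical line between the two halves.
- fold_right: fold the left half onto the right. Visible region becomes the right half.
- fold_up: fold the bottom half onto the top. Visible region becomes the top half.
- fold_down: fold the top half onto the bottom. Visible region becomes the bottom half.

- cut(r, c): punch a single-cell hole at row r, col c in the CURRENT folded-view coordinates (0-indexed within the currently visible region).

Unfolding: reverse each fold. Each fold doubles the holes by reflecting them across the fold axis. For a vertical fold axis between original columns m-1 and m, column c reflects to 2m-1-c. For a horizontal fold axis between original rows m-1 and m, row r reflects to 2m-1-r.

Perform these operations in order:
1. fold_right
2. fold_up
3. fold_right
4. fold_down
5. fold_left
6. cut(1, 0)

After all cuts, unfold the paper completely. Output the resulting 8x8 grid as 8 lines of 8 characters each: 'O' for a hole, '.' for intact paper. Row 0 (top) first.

Op 1 fold_right: fold axis v@4; visible region now rows[0,8) x cols[4,8) = 8x4
Op 2 fold_up: fold axis h@4; visible region now rows[0,4) x cols[4,8) = 4x4
Op 3 fold_right: fold axis v@6; visible region now rows[0,4) x cols[6,8) = 4x2
Op 4 fold_down: fold axis h@2; visible region now rows[2,4) x cols[6,8) = 2x2
Op 5 fold_left: fold axis v@7; visible region now rows[2,4) x cols[6,7) = 2x1
Op 6 cut(1, 0): punch at orig (3,6); cuts so far [(3, 6)]; region rows[2,4) x cols[6,7) = 2x1
Unfold 1 (reflect across v@7): 2 holes -> [(3, 6), (3, 7)]
Unfold 2 (reflect across h@2): 4 holes -> [(0, 6), (0, 7), (3, 6), (3, 7)]
Unfold 3 (reflect across v@6): 8 holes -> [(0, 4), (0, 5), (0, 6), (0, 7), (3, 4), (3, 5), (3, 6), (3, 7)]
Unfold 4 (reflect across h@4): 16 holes -> [(0, 4), (0, 5), (0, 6), (0, 7), (3, 4), (3, 5), (3, 6), (3, 7), (4, 4), (4, 5), (4, 6), (4, 7), (7, 4), (7, 5), (7, 6), (7, 7)]
Unfold 5 (reflect across v@4): 32 holes -> [(0, 0), (0, 1), (0, 2), (0, 3), (0, 4), (0, 5), (0, 6), (0, 7), (3, 0), (3, 1), (3, 2), (3, 3), (3, 4), (3, 5), (3, 6), (3, 7), (4, 0), (4, 1), (4, 2), (4, 3), (4, 4), (4, 5), (4, 6), (4, 7), (7, 0), (7, 1), (7, 2), (7, 3), (7, 4), (7, 5), (7, 6), (7, 7)]

Answer: OOOOOOOO
........
........
OOOOOOOO
OOOOOOOO
........
........
OOOOOOOO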